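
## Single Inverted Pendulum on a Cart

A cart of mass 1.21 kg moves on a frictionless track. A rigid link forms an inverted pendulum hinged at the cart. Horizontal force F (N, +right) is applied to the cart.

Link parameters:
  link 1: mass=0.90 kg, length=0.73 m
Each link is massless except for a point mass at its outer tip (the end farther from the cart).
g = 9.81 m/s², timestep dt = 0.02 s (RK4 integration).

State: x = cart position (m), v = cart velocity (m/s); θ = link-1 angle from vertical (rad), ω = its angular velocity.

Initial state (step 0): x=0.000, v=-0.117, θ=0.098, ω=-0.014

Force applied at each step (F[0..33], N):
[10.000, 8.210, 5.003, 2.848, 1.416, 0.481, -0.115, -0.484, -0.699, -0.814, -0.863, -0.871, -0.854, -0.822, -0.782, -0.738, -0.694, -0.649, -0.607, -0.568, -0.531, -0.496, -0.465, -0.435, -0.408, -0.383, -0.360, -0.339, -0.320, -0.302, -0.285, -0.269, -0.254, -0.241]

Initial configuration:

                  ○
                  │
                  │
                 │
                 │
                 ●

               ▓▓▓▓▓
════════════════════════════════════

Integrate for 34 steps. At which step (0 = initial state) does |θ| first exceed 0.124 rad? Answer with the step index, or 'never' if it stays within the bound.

apply F[0]=+10.000 → step 1: x=-0.001, v=0.033, θ=0.096, ω=-0.193
apply F[1]=+8.210 → step 2: x=0.001, v=0.155, θ=0.091, ω=-0.333
apply F[2]=+5.003 → step 3: x=0.005, v=0.224, θ=0.083, ω=-0.405
apply F[3]=+2.848 → step 4: x=0.010, v=0.260, θ=0.075, ω=-0.432
apply F[4]=+1.416 → step 5: x=0.015, v=0.273, θ=0.066, ω=-0.431
apply F[5]=+0.481 → step 6: x=0.020, v=0.272, θ=0.058, ω=-0.413
apply F[6]=-0.115 → step 7: x=0.026, v=0.263, θ=0.050, ω=-0.386
apply F[7]=-0.484 → step 8: x=0.031, v=0.248, θ=0.043, ω=-0.353
apply F[8]=-0.699 → step 9: x=0.036, v=0.231, θ=0.036, ω=-0.319
apply F[9]=-0.814 → step 10: x=0.040, v=0.213, θ=0.030, ω=-0.286
apply F[10]=-0.863 → step 11: x=0.044, v=0.194, θ=0.024, ω=-0.253
apply F[11]=-0.871 → step 12: x=0.048, v=0.177, θ=0.020, ω=-0.224
apply F[12]=-0.854 → step 13: x=0.051, v=0.160, θ=0.015, ω=-0.196
apply F[13]=-0.822 → step 14: x=0.054, v=0.145, θ=0.012, ω=-0.171
apply F[14]=-0.782 → step 15: x=0.057, v=0.130, θ=0.009, ω=-0.149
apply F[15]=-0.738 → step 16: x=0.060, v=0.117, θ=0.006, ω=-0.129
apply F[16]=-0.694 → step 17: x=0.062, v=0.105, θ=0.003, ω=-0.111
apply F[17]=-0.649 → step 18: x=0.064, v=0.094, θ=0.001, ω=-0.095
apply F[18]=-0.607 → step 19: x=0.065, v=0.084, θ=-0.000, ω=-0.081
apply F[19]=-0.568 → step 20: x=0.067, v=0.074, θ=-0.002, ω=-0.069
apply F[20]=-0.531 → step 21: x=0.068, v=0.066, θ=-0.003, ω=-0.058
apply F[21]=-0.496 → step 22: x=0.070, v=0.058, θ=-0.004, ω=-0.048
apply F[22]=-0.465 → step 23: x=0.071, v=0.051, θ=-0.005, ω=-0.040
apply F[23]=-0.435 → step 24: x=0.072, v=0.045, θ=-0.006, ω=-0.033
apply F[24]=-0.408 → step 25: x=0.073, v=0.039, θ=-0.006, ω=-0.027
apply F[25]=-0.383 → step 26: x=0.073, v=0.034, θ=-0.007, ω=-0.021
apply F[26]=-0.360 → step 27: x=0.074, v=0.029, θ=-0.007, ω=-0.016
apply F[27]=-0.339 → step 28: x=0.075, v=0.024, θ=-0.008, ω=-0.012
apply F[28]=-0.320 → step 29: x=0.075, v=0.020, θ=-0.008, ω=-0.008
apply F[29]=-0.302 → step 30: x=0.075, v=0.016, θ=-0.008, ω=-0.005
apply F[30]=-0.285 → step 31: x=0.076, v=0.013, θ=-0.008, ω=-0.003
apply F[31]=-0.269 → step 32: x=0.076, v=0.010, θ=-0.008, ω=-0.000
apply F[32]=-0.254 → step 33: x=0.076, v=0.007, θ=-0.008, ω=0.002
apply F[33]=-0.241 → step 34: x=0.076, v=0.004, θ=-0.008, ω=0.003
max |θ| = 0.098 ≤ 0.124 over all 35 states.

Answer: never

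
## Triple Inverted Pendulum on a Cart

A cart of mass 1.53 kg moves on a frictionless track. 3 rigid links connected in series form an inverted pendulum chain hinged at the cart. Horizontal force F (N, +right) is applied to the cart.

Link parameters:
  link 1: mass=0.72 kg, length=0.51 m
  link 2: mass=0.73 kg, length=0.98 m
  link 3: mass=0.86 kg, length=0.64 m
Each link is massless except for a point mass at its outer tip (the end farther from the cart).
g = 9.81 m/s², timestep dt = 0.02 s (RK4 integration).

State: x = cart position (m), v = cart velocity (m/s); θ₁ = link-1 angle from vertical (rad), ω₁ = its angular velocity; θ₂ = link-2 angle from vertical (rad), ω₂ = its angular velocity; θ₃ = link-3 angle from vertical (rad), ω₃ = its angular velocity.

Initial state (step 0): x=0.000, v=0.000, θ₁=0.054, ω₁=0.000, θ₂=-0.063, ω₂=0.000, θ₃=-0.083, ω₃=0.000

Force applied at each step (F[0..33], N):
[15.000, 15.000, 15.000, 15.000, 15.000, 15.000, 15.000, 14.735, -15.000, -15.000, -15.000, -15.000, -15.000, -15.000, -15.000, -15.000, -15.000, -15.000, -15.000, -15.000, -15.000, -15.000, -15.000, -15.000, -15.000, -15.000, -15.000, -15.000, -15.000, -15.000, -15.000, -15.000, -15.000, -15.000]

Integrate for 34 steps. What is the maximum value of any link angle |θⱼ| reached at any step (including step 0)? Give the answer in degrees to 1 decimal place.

apply F[0]=+15.000 → step 1: x=0.002, v=0.180, θ₁=0.052, ω₁=-0.233, θ₂=-0.064, ω₂=-0.071, θ₃=-0.083, ω₃=-0.013
apply F[1]=+15.000 → step 2: x=0.007, v=0.362, θ₁=0.045, ω₁=-0.473, θ₂=-0.066, ω₂=-0.140, θ₃=-0.084, ω₃=-0.026
apply F[2]=+15.000 → step 3: x=0.016, v=0.546, θ₁=0.033, ω₁=-0.731, θ₂=-0.069, ω₂=-0.204, θ₃=-0.084, ω₃=-0.037
apply F[3]=+15.000 → step 4: x=0.029, v=0.735, θ₁=0.015, ω₁=-1.015, θ₂=-0.074, ω₂=-0.260, θ₃=-0.085, ω₃=-0.045
apply F[4]=+15.000 → step 5: x=0.046, v=0.930, θ₁=-0.008, ω₁=-1.333, θ₂=-0.080, ω₂=-0.305, θ₃=-0.086, ω₃=-0.050
apply F[5]=+15.000 → step 6: x=0.066, v=1.132, θ₁=-0.038, ω₁=-1.695, θ₂=-0.086, ω₂=-0.337, θ₃=-0.087, ω₃=-0.052
apply F[6]=+15.000 → step 7: x=0.091, v=1.340, θ₁=-0.076, ω₁=-2.104, θ₂=-0.093, ω₂=-0.353, θ₃=-0.088, ω₃=-0.051
apply F[7]=+14.735 → step 8: x=0.120, v=1.550, θ₁=-0.123, ω₁=-2.552, θ₂=-0.100, ω₂=-0.354, θ₃=-0.089, ω₃=-0.048
apply F[8]=-15.000 → step 9: x=0.149, v=1.389, θ₁=-0.171, ω₁=-2.324, θ₂=-0.107, ω₂=-0.334, θ₃=-0.090, ω₃=-0.041
apply F[9]=-15.000 → step 10: x=0.176, v=1.241, θ₁=-0.216, ω₁=-2.174, θ₂=-0.113, ω₂=-0.292, θ₃=-0.091, ω₃=-0.030
apply F[10]=-15.000 → step 11: x=0.199, v=1.105, θ₁=-0.259, ω₁=-2.094, θ₂=-0.119, ω₂=-0.230, θ₃=-0.091, ω₃=-0.015
apply F[11]=-15.000 → step 12: x=0.220, v=0.980, θ₁=-0.300, ω₁=-2.078, θ₂=-0.122, ω₂=-0.148, θ₃=-0.091, ω₃=0.001
apply F[12]=-15.000 → step 13: x=0.238, v=0.862, θ₁=-0.342, ω₁=-2.117, θ₂=-0.124, ω₂=-0.049, θ₃=-0.091, ω₃=0.019
apply F[13]=-15.000 → step 14: x=0.254, v=0.750, θ₁=-0.385, ω₁=-2.204, θ₂=-0.124, ω₂=0.066, θ₃=-0.090, ω₃=0.037
apply F[14]=-15.000 → step 15: x=0.268, v=0.641, θ₁=-0.431, ω₁=-2.329, θ₂=-0.122, ω₂=0.194, θ₃=-0.090, ω₃=0.052
apply F[15]=-15.000 → step 16: x=0.280, v=0.532, θ₁=-0.479, ω₁=-2.484, θ₂=-0.116, ω₂=0.332, θ₃=-0.088, ω₃=0.065
apply F[16]=-15.000 → step 17: x=0.290, v=0.422, θ₁=-0.530, ω₁=-2.658, θ₂=-0.108, ω₂=0.475, θ₃=-0.087, ω₃=0.074
apply F[17]=-15.000 → step 18: x=0.297, v=0.307, θ₁=-0.585, ω₁=-2.843, θ₂=-0.097, ω₂=0.621, θ₃=-0.085, ω₃=0.080
apply F[18]=-15.000 → step 19: x=0.302, v=0.187, θ₁=-0.644, ω₁=-3.030, θ₂=-0.084, ω₂=0.763, θ₃=-0.084, ω₃=0.081
apply F[19]=-15.000 → step 20: x=0.304, v=0.061, θ₁=-0.706, ω₁=-3.214, θ₂=-0.067, ω₂=0.899, θ₃=-0.082, ω₃=0.080
apply F[20]=-15.000 → step 21: x=0.304, v=-0.073, θ₁=-0.773, ω₁=-3.392, θ₂=-0.048, ω₂=1.026, θ₃=-0.081, ω₃=0.076
apply F[21]=-15.000 → step 22: x=0.301, v=-0.215, θ₁=-0.842, ω₁=-3.564, θ₂=-0.026, ω₂=1.141, θ₃=-0.079, ω₃=0.072
apply F[22]=-15.000 → step 23: x=0.296, v=-0.364, θ₁=-0.915, ω₁=-3.731, θ₂=-0.002, ω₂=1.243, θ₃=-0.078, ω₃=0.069
apply F[23]=-15.000 → step 24: x=0.287, v=-0.521, θ₁=-0.991, ω₁=-3.896, θ₂=0.024, ω₂=1.330, θ₃=-0.076, ω₃=0.066
apply F[24]=-15.000 → step 25: x=0.275, v=-0.684, θ₁=-1.071, ω₁=-4.063, θ₂=0.051, ω₂=1.402, θ₃=-0.075, ω₃=0.066
apply F[25]=-15.000 → step 26: x=0.259, v=-0.855, θ₁=-1.154, ω₁=-4.239, θ₂=0.080, ω₂=1.457, θ₃=-0.074, ω₃=0.068
apply F[26]=-15.000 → step 27: x=0.240, v=-1.034, θ₁=-1.241, ω₁=-4.429, θ₂=0.109, ω₂=1.495, θ₃=-0.072, ω₃=0.074
apply F[27]=-15.000 → step 28: x=0.218, v=-1.221, θ₁=-1.331, ω₁=-4.641, θ₂=0.139, ω₂=1.513, θ₃=-0.071, ω₃=0.082
apply F[28]=-15.000 → step 29: x=0.192, v=-1.417, θ₁=-1.426, ω₁=-4.886, θ₂=0.170, ω₂=1.507, θ₃=-0.069, ω₃=0.093
apply F[29]=-15.000 → step 30: x=0.161, v=-1.627, θ₁=-1.527, ω₁=-5.176, θ₂=0.199, ω₂=1.475, θ₃=-0.067, ω₃=0.103
apply F[30]=-15.000 → step 31: x=0.126, v=-1.853, θ₁=-1.634, ω₁=-5.531, θ₂=0.228, ω₂=1.409, θ₃=-0.065, ω₃=0.111
apply F[31]=-15.000 → step 32: x=0.087, v=-2.102, θ₁=-1.749, ω₁=-5.978, θ₂=0.256, ω₂=1.301, θ₃=-0.063, ω₃=0.109
apply F[32]=-15.000 → step 33: x=0.042, v=-2.386, θ₁=-1.874, ω₁=-6.557, θ₂=0.280, ω₂=1.138, θ₃=-0.061, ω₃=0.088
apply F[33]=-15.000 → step 34: x=-0.009, v=-2.722, θ₁=-2.012, ω₁=-7.335, θ₂=0.301, ω₂=0.902, θ₃=-0.059, ω₃=0.025
Max |angle| over trajectory = 2.012 rad = 115.3°.

Answer: 115.3°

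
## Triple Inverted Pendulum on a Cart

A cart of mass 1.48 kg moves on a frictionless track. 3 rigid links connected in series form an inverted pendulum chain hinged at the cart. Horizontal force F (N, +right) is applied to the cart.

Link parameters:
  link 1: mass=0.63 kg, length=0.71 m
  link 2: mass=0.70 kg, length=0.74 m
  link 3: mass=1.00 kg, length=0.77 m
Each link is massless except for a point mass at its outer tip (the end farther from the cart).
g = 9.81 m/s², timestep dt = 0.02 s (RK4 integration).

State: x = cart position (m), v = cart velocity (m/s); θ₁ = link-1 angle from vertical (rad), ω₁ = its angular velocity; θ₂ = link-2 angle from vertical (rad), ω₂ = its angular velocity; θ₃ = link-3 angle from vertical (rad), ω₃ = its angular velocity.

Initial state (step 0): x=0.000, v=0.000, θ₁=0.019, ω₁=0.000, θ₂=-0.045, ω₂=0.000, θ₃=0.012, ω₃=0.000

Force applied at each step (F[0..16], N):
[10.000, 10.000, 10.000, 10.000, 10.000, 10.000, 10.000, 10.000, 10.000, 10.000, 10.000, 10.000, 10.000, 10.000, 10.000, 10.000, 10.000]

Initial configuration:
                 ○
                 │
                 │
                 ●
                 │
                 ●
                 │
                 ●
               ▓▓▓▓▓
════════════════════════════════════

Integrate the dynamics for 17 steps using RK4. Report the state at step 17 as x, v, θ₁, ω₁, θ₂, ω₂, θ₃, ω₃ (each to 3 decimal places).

apply F[0]=+10.000 → step 1: x=0.001, v=0.129, θ₁=0.018, ω₁=-0.130, θ₂=-0.046, ω₂=-0.084, θ₃=0.012, ω₃=0.035
apply F[1]=+10.000 → step 2: x=0.005, v=0.260, θ₁=0.014, ω₁=-0.262, θ₂=-0.048, ω₂=-0.167, θ₃=0.013, ω₃=0.072
apply F[2]=+10.000 → step 3: x=0.012, v=0.392, θ₁=0.007, ω₁=-0.401, θ₂=-0.053, ω₂=-0.250, θ₃=0.015, ω₃=0.111
apply F[3]=+10.000 → step 4: x=0.021, v=0.526, θ₁=-0.002, ω₁=-0.548, θ₂=-0.058, ω₂=-0.331, θ₃=0.018, ω₃=0.154
apply F[4]=+10.000 → step 5: x=0.033, v=0.663, θ₁=-0.015, ω₁=-0.706, θ₂=-0.066, ω₂=-0.409, θ₃=0.021, ω₃=0.201
apply F[5]=+10.000 → step 6: x=0.047, v=0.805, θ₁=-0.031, ω₁=-0.880, θ₂=-0.075, ω₂=-0.484, θ₃=0.026, ω₃=0.253
apply F[6]=+10.000 → step 7: x=0.065, v=0.951, θ₁=-0.050, ω₁=-1.071, θ₂=-0.085, ω₂=-0.552, θ₃=0.032, ω₃=0.310
apply F[7]=+10.000 → step 8: x=0.085, v=1.101, θ₁=-0.074, ω₁=-1.282, θ₂=-0.097, ω₂=-0.613, θ₃=0.038, ω₃=0.372
apply F[8]=+10.000 → step 9: x=0.109, v=1.256, θ₁=-0.102, ω₁=-1.515, θ₂=-0.110, ω₂=-0.664, θ₃=0.046, ω₃=0.437
apply F[9]=+10.000 → step 10: x=0.136, v=1.415, θ₁=-0.134, ω₁=-1.769, θ₂=-0.123, ω₂=-0.702, θ₃=0.056, ω₃=0.502
apply F[10]=+10.000 → step 11: x=0.166, v=1.575, θ₁=-0.172, ω₁=-2.043, θ₂=-0.138, ω₂=-0.726, θ₃=0.067, ω₃=0.563
apply F[11]=+10.000 → step 12: x=0.199, v=1.735, θ₁=-0.216, ω₁=-2.331, θ₂=-0.152, ω₂=-0.737, θ₃=0.078, ω₃=0.616
apply F[12]=+10.000 → step 13: x=0.235, v=1.890, θ₁=-0.266, ω₁=-2.624, θ₂=-0.167, ω₂=-0.737, θ₃=0.091, ω₃=0.653
apply F[13]=+10.000 → step 14: x=0.274, v=2.037, θ₁=-0.321, ω₁=-2.911, θ₂=-0.182, ω₂=-0.731, θ₃=0.104, ω₃=0.671
apply F[14]=+10.000 → step 15: x=0.316, v=2.171, θ₁=-0.382, ω₁=-3.180, θ₂=-0.196, ω₂=-0.729, θ₃=0.118, ω₃=0.667
apply F[15]=+10.000 → step 16: x=0.361, v=2.290, θ₁=-0.448, ω₁=-3.423, θ₂=-0.211, ω₂=-0.738, θ₃=0.131, ω₃=0.639
apply F[16]=+10.000 → step 17: x=0.408, v=2.392, θ₁=-0.519, ω₁=-3.634, θ₂=-0.226, ω₂=-0.768, θ₃=0.143, ω₃=0.590

Answer: x=0.408, v=2.392, θ₁=-0.519, ω₁=-3.634, θ₂=-0.226, ω₂=-0.768, θ₃=0.143, ω₃=0.590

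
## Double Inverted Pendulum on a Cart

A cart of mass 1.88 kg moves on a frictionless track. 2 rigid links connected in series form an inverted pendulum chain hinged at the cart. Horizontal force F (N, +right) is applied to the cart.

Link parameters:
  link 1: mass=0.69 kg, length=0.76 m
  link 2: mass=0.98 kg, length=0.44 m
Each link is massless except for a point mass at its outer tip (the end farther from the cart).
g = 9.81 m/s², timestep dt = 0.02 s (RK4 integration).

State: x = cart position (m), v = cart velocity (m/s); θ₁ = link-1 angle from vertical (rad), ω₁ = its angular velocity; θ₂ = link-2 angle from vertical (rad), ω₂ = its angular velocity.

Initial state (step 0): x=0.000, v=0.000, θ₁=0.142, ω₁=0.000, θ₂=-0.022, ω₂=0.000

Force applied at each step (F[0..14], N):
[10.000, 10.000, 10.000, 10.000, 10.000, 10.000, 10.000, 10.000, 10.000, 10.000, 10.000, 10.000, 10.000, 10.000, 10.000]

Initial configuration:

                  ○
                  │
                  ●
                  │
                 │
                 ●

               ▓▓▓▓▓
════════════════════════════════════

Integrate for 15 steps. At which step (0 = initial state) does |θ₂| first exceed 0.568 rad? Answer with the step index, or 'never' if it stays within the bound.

Answer: never

Derivation:
apply F[0]=+10.000 → step 1: x=0.001, v=0.081, θ₁=0.142, ω₁=-0.010, θ₂=-0.024, ω₂=-0.179
apply F[1]=+10.000 → step 2: x=0.003, v=0.163, θ₁=0.142, ω₁=-0.019, θ₂=-0.029, ω₂=-0.360
apply F[2]=+10.000 → step 3: x=0.007, v=0.245, θ₁=0.141, ω₁=-0.026, θ₂=-0.038, ω₂=-0.548
apply F[3]=+10.000 → step 4: x=0.013, v=0.327, θ₁=0.141, ω₁=-0.032, θ₂=-0.051, ω₂=-0.745
apply F[4]=+10.000 → step 5: x=0.020, v=0.410, θ₁=0.140, ω₁=-0.035, θ₂=-0.068, ω₂=-0.953
apply F[5]=+10.000 → step 6: x=0.029, v=0.493, θ₁=0.139, ω₁=-0.035, θ₂=-0.089, ω₂=-1.177
apply F[6]=+10.000 → step 7: x=0.040, v=0.577, θ₁=0.139, ω₁=-0.033, θ₂=-0.115, ω₂=-1.416
apply F[7]=+10.000 → step 8: x=0.053, v=0.662, θ₁=0.138, ω₁=-0.028, θ₂=-0.146, ω₂=-1.673
apply F[8]=+10.000 → step 9: x=0.067, v=0.747, θ₁=0.137, ω₁=-0.021, θ₂=-0.182, ω₂=-1.949
apply F[9]=+10.000 → step 10: x=0.082, v=0.834, θ₁=0.137, ω₁=-0.015, θ₂=-0.224, ω₂=-2.242
apply F[10]=+10.000 → step 11: x=0.100, v=0.923, θ₁=0.137, ω₁=-0.013, θ₂=-0.272, ω₂=-2.549
apply F[11]=+10.000 → step 12: x=0.119, v=1.012, θ₁=0.136, ω₁=-0.018, θ₂=-0.326, ω₂=-2.868
apply F[12]=+10.000 → step 13: x=0.140, v=1.104, θ₁=0.136, ω₁=-0.034, θ₂=-0.387, ω₂=-3.193
apply F[13]=+10.000 → step 14: x=0.163, v=1.196, θ₁=0.135, ω₁=-0.066, θ₂=-0.454, ω₂=-3.520
apply F[14]=+10.000 → step 15: x=0.188, v=1.291, θ₁=0.133, ω₁=-0.119, θ₂=-0.528, ω₂=-3.845
max |θ₂| = 0.528 ≤ 0.568 over all 16 states.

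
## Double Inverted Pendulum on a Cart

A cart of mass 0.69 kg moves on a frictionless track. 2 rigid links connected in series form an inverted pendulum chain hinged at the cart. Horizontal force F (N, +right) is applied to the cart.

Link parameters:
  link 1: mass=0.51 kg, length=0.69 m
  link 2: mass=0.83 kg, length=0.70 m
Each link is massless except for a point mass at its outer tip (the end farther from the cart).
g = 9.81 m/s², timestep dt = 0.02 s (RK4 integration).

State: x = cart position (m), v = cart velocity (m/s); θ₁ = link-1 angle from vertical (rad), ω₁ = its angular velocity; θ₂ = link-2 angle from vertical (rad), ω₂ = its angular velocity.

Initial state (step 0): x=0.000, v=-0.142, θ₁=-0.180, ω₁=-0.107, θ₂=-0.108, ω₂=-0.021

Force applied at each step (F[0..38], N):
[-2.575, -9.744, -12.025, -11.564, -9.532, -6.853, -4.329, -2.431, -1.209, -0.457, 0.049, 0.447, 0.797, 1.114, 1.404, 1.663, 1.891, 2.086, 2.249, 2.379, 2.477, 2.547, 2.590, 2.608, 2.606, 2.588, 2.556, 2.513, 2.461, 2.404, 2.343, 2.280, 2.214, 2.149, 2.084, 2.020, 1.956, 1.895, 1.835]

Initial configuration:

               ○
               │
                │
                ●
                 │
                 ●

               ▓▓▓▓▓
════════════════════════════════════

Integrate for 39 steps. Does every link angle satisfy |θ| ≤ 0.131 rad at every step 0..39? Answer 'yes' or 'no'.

apply F[0]=-2.575 → step 1: x=-0.003, v=-0.149, θ₁=-0.183, ω₁=-0.181, θ₂=-0.108, ω₂=0.032
apply F[1]=-9.744 → step 2: x=-0.008, v=-0.351, θ₁=-0.185, ω₁=0.013, θ₂=-0.107, ω₂=0.097
apply F[2]=-12.025 → step 3: x=-0.018, v=-0.615, θ₁=-0.181, ω₁=0.294, θ₂=-0.104, ω₂=0.167
apply F[3]=-11.564 → step 4: x=-0.032, v=-0.870, θ₁=-0.173, ω₁=0.567, θ₂=-0.100, ω₂=0.233
apply F[4]=-9.532 → step 5: x=-0.052, v=-1.076, θ₁=-0.159, ω₁=0.778, θ₂=-0.095, ω₂=0.290
apply F[5]=-6.853 → step 6: x=-0.075, v=-1.215, θ₁=-0.143, ω₁=0.906, θ₂=-0.088, ω₂=0.335
apply F[6]=-4.329 → step 7: x=-0.100, v=-1.291, θ₁=-0.124, ω₁=0.956, θ₂=-0.081, ω₂=0.370
apply F[7]=-2.431 → step 8: x=-0.126, v=-1.321, θ₁=-0.105, ω₁=0.950, θ₂=-0.074, ω₂=0.396
apply F[8]=-1.209 → step 9: x=-0.152, v=-1.322, θ₁=-0.086, ω₁=0.914, θ₂=-0.066, ω₂=0.413
apply F[9]=-0.457 → step 10: x=-0.179, v=-1.308, θ₁=-0.069, ω₁=0.864, θ₂=-0.057, ω₂=0.424
apply F[10]=+0.049 → step 11: x=-0.205, v=-1.285, θ₁=-0.052, ω₁=0.811, θ₂=-0.049, ω₂=0.429
apply F[11]=+0.447 → step 12: x=-0.230, v=-1.257, θ₁=-0.036, ω₁=0.757, θ₂=-0.040, ω₂=0.429
apply F[12]=+0.797 → step 13: x=-0.255, v=-1.223, θ₁=-0.022, ω₁=0.703, θ₂=-0.032, ω₂=0.424
apply F[13]=+1.114 → step 14: x=-0.279, v=-1.185, θ₁=-0.008, ω₁=0.650, θ₂=-0.023, ω₂=0.416
apply F[14]=+1.404 → step 15: x=-0.302, v=-1.144, θ₁=0.004, ω₁=0.597, θ₂=-0.015, ω₂=0.403
apply F[15]=+1.663 → step 16: x=-0.325, v=-1.099, θ₁=0.016, ω₁=0.544, θ₂=-0.007, ω₂=0.388
apply F[16]=+1.891 → step 17: x=-0.346, v=-1.052, θ₁=0.026, ω₁=0.493, θ₂=0.001, ω₂=0.371
apply F[17]=+2.086 → step 18: x=-0.367, v=-1.003, θ₁=0.035, ω₁=0.443, θ₂=0.008, ω₂=0.352
apply F[18]=+2.249 → step 19: x=-0.386, v=-0.953, θ₁=0.044, ω₁=0.394, θ₂=0.015, ω₂=0.331
apply F[19]=+2.379 → step 20: x=-0.405, v=-0.902, θ₁=0.051, ω₁=0.348, θ₂=0.021, ω₂=0.310
apply F[20]=+2.477 → step 21: x=-0.422, v=-0.851, θ₁=0.058, ω₁=0.303, θ₂=0.027, ω₂=0.287
apply F[21]=+2.547 → step 22: x=-0.439, v=-0.800, θ₁=0.063, ω₁=0.261, θ₂=0.033, ω₂=0.265
apply F[22]=+2.590 → step 23: x=-0.454, v=-0.750, θ₁=0.068, ω₁=0.222, θ₂=0.038, ω₂=0.242
apply F[23]=+2.608 → step 24: x=-0.469, v=-0.702, θ₁=0.072, ω₁=0.185, θ₂=0.042, ω₂=0.219
apply F[24]=+2.606 → step 25: x=-0.482, v=-0.655, θ₁=0.075, ω₁=0.152, θ₂=0.046, ω₂=0.198
apply F[25]=+2.588 → step 26: x=-0.495, v=-0.609, θ₁=0.078, ω₁=0.122, θ₂=0.050, ω₂=0.176
apply F[26]=+2.556 → step 27: x=-0.507, v=-0.566, θ₁=0.080, ω₁=0.094, θ₂=0.053, ω₂=0.156
apply F[27]=+2.513 → step 28: x=-0.518, v=-0.524, θ₁=0.082, ω₁=0.069, θ₂=0.056, ω₂=0.136
apply F[28]=+2.461 → step 29: x=-0.528, v=-0.484, θ₁=0.083, ω₁=0.047, θ₂=0.059, ω₂=0.118
apply F[29]=+2.404 → step 30: x=-0.537, v=-0.447, θ₁=0.084, ω₁=0.028, θ₂=0.061, ω₂=0.100
apply F[30]=+2.343 → step 31: x=-0.546, v=-0.411, θ₁=0.084, ω₁=0.011, θ₂=0.063, ω₂=0.084
apply F[31]=+2.280 → step 32: x=-0.553, v=-0.378, θ₁=0.084, ω₁=-0.004, θ₂=0.064, ω₂=0.068
apply F[32]=+2.214 → step 33: x=-0.561, v=-0.346, θ₁=0.084, ω₁=-0.017, θ₂=0.066, ω₂=0.054
apply F[33]=+2.149 → step 34: x=-0.567, v=-0.316, θ₁=0.084, ω₁=-0.029, θ₂=0.067, ω₂=0.041
apply F[34]=+2.084 → step 35: x=-0.573, v=-0.287, θ₁=0.083, ω₁=-0.039, θ₂=0.067, ω₂=0.029
apply F[35]=+2.020 → step 36: x=-0.579, v=-0.260, θ₁=0.082, ω₁=-0.047, θ₂=0.068, ω₂=0.018
apply F[36]=+1.956 → step 37: x=-0.584, v=-0.235, θ₁=0.081, ω₁=-0.054, θ₂=0.068, ω₂=0.007
apply F[37]=+1.895 → step 38: x=-0.588, v=-0.211, θ₁=0.080, ω₁=-0.060, θ₂=0.068, ω₂=-0.002
apply F[38]=+1.835 → step 39: x=-0.592, v=-0.188, θ₁=0.079, ω₁=-0.065, θ₂=0.068, ω₂=-0.010
Max |angle| over trajectory = 0.185 rad; bound = 0.131 → exceeded.

Answer: no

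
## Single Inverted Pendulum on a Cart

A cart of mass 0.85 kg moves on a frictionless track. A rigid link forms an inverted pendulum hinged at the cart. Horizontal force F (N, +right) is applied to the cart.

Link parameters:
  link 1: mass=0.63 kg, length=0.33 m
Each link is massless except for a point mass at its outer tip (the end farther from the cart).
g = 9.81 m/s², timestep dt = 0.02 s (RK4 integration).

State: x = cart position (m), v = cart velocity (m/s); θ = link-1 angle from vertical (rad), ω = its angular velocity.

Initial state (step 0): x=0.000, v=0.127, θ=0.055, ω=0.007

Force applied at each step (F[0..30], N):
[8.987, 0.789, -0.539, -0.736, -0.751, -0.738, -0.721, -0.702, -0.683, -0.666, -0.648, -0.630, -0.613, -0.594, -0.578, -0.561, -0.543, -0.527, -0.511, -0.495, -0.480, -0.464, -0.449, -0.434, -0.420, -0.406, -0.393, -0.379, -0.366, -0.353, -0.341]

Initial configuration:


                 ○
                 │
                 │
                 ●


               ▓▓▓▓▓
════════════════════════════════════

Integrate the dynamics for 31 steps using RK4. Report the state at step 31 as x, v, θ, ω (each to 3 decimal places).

Answer: x=0.101, v=0.043, θ=-0.023, ω=0.031

Derivation:
apply F[0]=+8.987 → step 1: x=0.005, v=0.330, θ=0.049, ω=-0.577
apply F[1]=+0.789 → step 2: x=0.011, v=0.343, θ=0.038, ω=-0.588
apply F[2]=-0.539 → step 3: x=0.018, v=0.325, θ=0.027, ω=-0.517
apply F[3]=-0.736 → step 4: x=0.024, v=0.305, θ=0.017, ω=-0.442
apply F[4]=-0.751 → step 5: x=0.030, v=0.285, θ=0.009, ω=-0.375
apply F[5]=-0.738 → step 6: x=0.036, v=0.267, θ=0.002, ω=-0.317
apply F[6]=-0.721 → step 7: x=0.041, v=0.250, θ=-0.004, ω=-0.266
apply F[7]=-0.702 → step 8: x=0.046, v=0.235, θ=-0.009, ω=-0.223
apply F[8]=-0.683 → step 9: x=0.050, v=0.220, θ=-0.013, ω=-0.185
apply F[9]=-0.666 → step 10: x=0.055, v=0.207, θ=-0.016, ω=-0.153
apply F[10]=-0.648 → step 11: x=0.059, v=0.194, θ=-0.019, ω=-0.125
apply F[11]=-0.630 → step 12: x=0.062, v=0.182, θ=-0.021, ω=-0.101
apply F[12]=-0.613 → step 13: x=0.066, v=0.171, θ=-0.023, ω=-0.080
apply F[13]=-0.594 → step 14: x=0.069, v=0.160, θ=-0.024, ω=-0.062
apply F[14]=-0.578 → step 15: x=0.072, v=0.150, θ=-0.025, ω=-0.047
apply F[15]=-0.561 → step 16: x=0.075, v=0.141, θ=-0.026, ω=-0.034
apply F[16]=-0.543 → step 17: x=0.078, v=0.132, θ=-0.027, ω=-0.023
apply F[17]=-0.527 → step 18: x=0.080, v=0.124, θ=-0.027, ω=-0.013
apply F[18]=-0.511 → step 19: x=0.083, v=0.116, θ=-0.027, ω=-0.005
apply F[19]=-0.495 → step 20: x=0.085, v=0.108, θ=-0.027, ω=0.002
apply F[20]=-0.480 → step 21: x=0.087, v=0.101, θ=-0.027, ω=0.008
apply F[21]=-0.464 → step 22: x=0.089, v=0.094, θ=-0.027, ω=0.013
apply F[22]=-0.449 → step 23: x=0.091, v=0.087, θ=-0.027, ω=0.017
apply F[23]=-0.434 → step 24: x=0.093, v=0.081, θ=-0.026, ω=0.020
apply F[24]=-0.420 → step 25: x=0.094, v=0.075, θ=-0.026, ω=0.023
apply F[25]=-0.406 → step 26: x=0.096, v=0.069, θ=-0.025, ω=0.026
apply F[26]=-0.393 → step 27: x=0.097, v=0.063, θ=-0.025, ω=0.027
apply F[27]=-0.379 → step 28: x=0.098, v=0.058, θ=-0.024, ω=0.029
apply F[28]=-0.366 → step 29: x=0.099, v=0.053, θ=-0.024, ω=0.030
apply F[29]=-0.353 → step 30: x=0.100, v=0.048, θ=-0.023, ω=0.031
apply F[30]=-0.341 → step 31: x=0.101, v=0.043, θ=-0.023, ω=0.031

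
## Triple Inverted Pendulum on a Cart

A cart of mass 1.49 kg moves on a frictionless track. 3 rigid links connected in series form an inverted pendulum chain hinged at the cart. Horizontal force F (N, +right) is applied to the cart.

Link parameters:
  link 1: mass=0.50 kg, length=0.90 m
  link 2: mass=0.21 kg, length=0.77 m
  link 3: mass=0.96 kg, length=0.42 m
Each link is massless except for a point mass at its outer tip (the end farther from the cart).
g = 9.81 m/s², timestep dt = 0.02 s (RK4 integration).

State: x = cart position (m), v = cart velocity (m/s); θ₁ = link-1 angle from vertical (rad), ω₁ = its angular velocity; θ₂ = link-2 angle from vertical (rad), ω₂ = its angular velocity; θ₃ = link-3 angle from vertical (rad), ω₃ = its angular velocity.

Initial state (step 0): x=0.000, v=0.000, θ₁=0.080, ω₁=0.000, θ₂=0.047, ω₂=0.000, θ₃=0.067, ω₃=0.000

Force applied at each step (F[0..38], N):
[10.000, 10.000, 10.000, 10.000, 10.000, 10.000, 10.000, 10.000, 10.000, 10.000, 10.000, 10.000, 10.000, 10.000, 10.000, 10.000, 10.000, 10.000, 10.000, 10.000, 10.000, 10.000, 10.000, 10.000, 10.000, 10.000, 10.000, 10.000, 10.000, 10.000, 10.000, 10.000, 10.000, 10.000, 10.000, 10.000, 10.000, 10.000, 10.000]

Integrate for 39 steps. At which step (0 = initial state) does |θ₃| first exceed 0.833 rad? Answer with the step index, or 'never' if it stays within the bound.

Answer: never

Derivation:
apply F[0]=+10.000 → step 1: x=0.001, v=0.116, θ₁=0.079, ω₁=-0.094, θ₂=0.046, ω₂=-0.054, θ₃=0.068, ω₃=0.055
apply F[1]=+10.000 → step 2: x=0.005, v=0.233, θ₁=0.076, ω₁=-0.189, θ₂=0.045, ω₂=-0.109, θ₃=0.069, ω₃=0.116
apply F[2]=+10.000 → step 3: x=0.010, v=0.350, θ₁=0.071, ω₁=-0.287, θ₂=0.042, ω₂=-0.168, θ₃=0.072, ω₃=0.188
apply F[3]=+10.000 → step 4: x=0.019, v=0.469, θ₁=0.065, ω₁=-0.389, θ₂=0.038, ω₂=-0.233, θ₃=0.077, ω₃=0.279
apply F[4]=+10.000 → step 5: x=0.029, v=0.590, θ₁=0.056, ω₁=-0.498, θ₂=0.033, ω₂=-0.306, θ₃=0.084, ω₃=0.394
apply F[5]=+10.000 → step 6: x=0.042, v=0.713, θ₁=0.045, ω₁=-0.613, θ₂=0.026, ω₂=-0.389, θ₃=0.093, ω₃=0.541
apply F[6]=+10.000 → step 7: x=0.058, v=0.839, θ₁=0.031, ω₁=-0.737, θ₂=0.017, ω₂=-0.485, θ₃=0.105, ω₃=0.727
apply F[7]=+10.000 → step 8: x=0.076, v=0.969, θ₁=0.015, ω₁=-0.871, θ₂=0.006, ω₂=-0.595, θ₃=0.122, ω₃=0.956
apply F[8]=+10.000 → step 9: x=0.097, v=1.102, θ₁=-0.004, ω₁=-1.015, θ₂=-0.007, ω₂=-0.718, θ₃=0.144, ω₃=1.225
apply F[9]=+10.000 → step 10: x=0.120, v=1.239, θ₁=-0.025, ω₁=-1.169, θ₂=-0.023, ω₂=-0.847, θ₃=0.171, ω₃=1.525
apply F[10]=+10.000 → step 11: x=0.146, v=1.378, θ₁=-0.050, ω₁=-1.334, θ₂=-0.041, ω₂=-0.973, θ₃=0.205, ω₃=1.834
apply F[11]=+10.000 → step 12: x=0.175, v=1.520, θ₁=-0.079, ω₁=-1.508, θ₂=-0.061, ω₂=-1.082, θ₃=0.245, ω₃=2.124
apply F[12]=+10.000 → step 13: x=0.207, v=1.662, θ₁=-0.111, ω₁=-1.689, θ₂=-0.084, ω₂=-1.162, θ₃=0.290, ω₃=2.367
apply F[13]=+10.000 → step 14: x=0.242, v=1.805, θ₁=-0.146, ω₁=-1.877, θ₂=-0.108, ω₂=-1.206, θ₃=0.339, ω₃=2.547
apply F[14]=+10.000 → step 15: x=0.279, v=1.947, θ₁=-0.186, ω₁=-2.071, θ₂=-0.132, ω₂=-1.213, θ₃=0.391, ω₃=2.657
apply F[15]=+10.000 → step 16: x=0.319, v=2.088, θ₁=-0.229, ω₁=-2.270, θ₂=-0.156, ω₂=-1.188, θ₃=0.445, ω₃=2.699
apply F[16]=+10.000 → step 17: x=0.363, v=2.226, θ₁=-0.277, ω₁=-2.472, θ₂=-0.179, ω₂=-1.136, θ₃=0.499, ω₃=2.678
apply F[17]=+10.000 → step 18: x=0.408, v=2.361, θ₁=-0.328, ω₁=-2.678, θ₂=-0.201, ω₂=-1.068, θ₃=0.552, ω₃=2.599
apply F[18]=+10.000 → step 19: x=0.457, v=2.491, θ₁=-0.384, ω₁=-2.884, θ₂=-0.222, ω₂=-0.991, θ₃=0.602, ω₃=2.463
apply F[19]=+10.000 → step 20: x=0.508, v=2.615, θ₁=-0.444, ω₁=-3.089, θ₂=-0.241, ω₂=-0.915, θ₃=0.650, ω₃=2.274
apply F[20]=+10.000 → step 21: x=0.562, v=2.732, θ₁=-0.507, ω₁=-3.290, θ₂=-0.258, ω₂=-0.850, θ₃=0.693, ω₃=2.033
apply F[21]=+10.000 → step 22: x=0.617, v=2.839, θ₁=-0.575, ω₁=-3.486, θ₂=-0.275, ω₂=-0.805, θ₃=0.731, ω₃=1.741
apply F[22]=+10.000 → step 23: x=0.675, v=2.936, θ₁=-0.647, ω₁=-3.675, θ₂=-0.291, ω₂=-0.788, θ₃=0.762, ω₃=1.400
apply F[23]=+10.000 → step 24: x=0.735, v=3.022, θ₁=-0.722, ω₁=-3.854, θ₂=-0.307, ω₂=-0.806, θ₃=0.786, ω₃=1.016
apply F[24]=+10.000 → step 25: x=0.796, v=3.095, θ₁=-0.801, ω₁=-4.023, θ₂=-0.323, ω₂=-0.864, θ₃=0.803, ω₃=0.592
apply F[25]=+10.000 → step 26: x=0.858, v=3.156, θ₁=-0.883, ω₁=-4.182, θ₂=-0.342, ω₂=-0.964, θ₃=0.810, ω₃=0.134
apply F[26]=+10.000 → step 27: x=0.922, v=3.203, θ₁=-0.968, ω₁=-4.331, θ₂=-0.362, ω₂=-1.106, θ₃=0.808, ω₃=-0.356
apply F[27]=+10.000 → step 28: x=0.986, v=3.237, θ₁=-1.056, ω₁=-4.470, θ₂=-0.386, ω₂=-1.286, θ₃=0.795, ω₃=-0.875
apply F[28]=+10.000 → step 29: x=1.051, v=3.257, θ₁=-1.147, ω₁=-4.601, θ₂=-0.414, ω₂=-1.501, θ₃=0.773, ω₃=-1.421
apply F[29]=+10.000 → step 30: x=1.117, v=3.265, θ₁=-1.240, ω₁=-4.722, θ₂=-0.446, ω₂=-1.744, θ₃=0.738, ω₃=-1.998
apply F[30]=+10.000 → step 31: x=1.182, v=3.260, θ₁=-1.336, ω₁=-4.835, θ₂=-0.484, ω₂=-2.007, θ₃=0.692, ω₃=-2.609
apply F[31]=+10.000 → step 32: x=1.247, v=3.244, θ₁=-1.433, ω₁=-4.939, θ₂=-0.527, ω₂=-2.279, θ₃=0.634, ω₃=-3.261
apply F[32]=+10.000 → step 33: x=1.312, v=3.216, θ₁=-1.533, ω₁=-5.032, θ₂=-0.575, ω₂=-2.549, θ₃=0.562, ω₃=-3.964
apply F[33]=+10.000 → step 34: x=1.376, v=3.179, θ₁=-1.635, ω₁=-5.112, θ₂=-0.628, ω₂=-2.800, θ₃=0.475, ω₃=-4.728
apply F[34]=+10.000 → step 35: x=1.439, v=3.133, θ₁=-1.738, ω₁=-5.175, θ₂=-0.687, ω₂=-3.015, θ₃=0.372, ω₃=-5.568
apply F[35]=+10.000 → step 36: x=1.501, v=3.081, θ₁=-1.841, ω₁=-5.213, θ₂=-0.749, ω₂=-3.171, θ₃=0.251, ω₃=-6.501
apply F[36]=+10.000 → step 37: x=1.562, v=3.025, θ₁=-1.946, ω₁=-5.215, θ₂=-0.813, ω₂=-3.239, θ₃=0.111, ω₃=-7.548
apply F[37]=+10.000 → step 38: x=1.622, v=2.968, θ₁=-2.050, ω₁=-5.161, θ₂=-0.877, ω₂=-3.185, θ₃=-0.051, ω₃=-8.741
apply F[38]=+10.000 → step 39: x=1.681, v=2.914, θ₁=-2.152, ω₁=-5.016, θ₂=-0.939, ω₂=-2.977, θ₃=-0.240, ω₃=-10.117
max |θ₃| = 0.810 ≤ 0.833 over all 40 states.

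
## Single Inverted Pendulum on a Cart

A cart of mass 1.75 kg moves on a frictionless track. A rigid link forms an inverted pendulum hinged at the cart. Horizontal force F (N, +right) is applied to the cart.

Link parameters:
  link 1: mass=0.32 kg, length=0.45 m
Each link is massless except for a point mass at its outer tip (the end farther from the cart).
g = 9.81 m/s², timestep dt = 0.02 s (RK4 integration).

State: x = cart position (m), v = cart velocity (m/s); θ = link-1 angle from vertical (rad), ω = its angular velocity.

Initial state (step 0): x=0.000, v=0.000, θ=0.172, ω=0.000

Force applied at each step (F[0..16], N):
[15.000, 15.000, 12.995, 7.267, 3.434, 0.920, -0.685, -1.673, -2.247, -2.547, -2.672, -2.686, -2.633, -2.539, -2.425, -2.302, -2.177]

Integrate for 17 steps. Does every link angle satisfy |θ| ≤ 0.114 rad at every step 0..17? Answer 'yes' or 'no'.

apply F[0]=+15.000 → step 1: x=0.002, v=0.165, θ=0.169, ω=-0.286
apply F[1]=+15.000 → step 2: x=0.007, v=0.329, θ=0.161, ω=-0.576
apply F[2]=+12.995 → step 3: x=0.015, v=0.472, θ=0.147, ω=-0.822
apply F[3]=+7.267 → step 4: x=0.025, v=0.550, θ=0.129, ω=-0.934
apply F[4]=+3.434 → step 5: x=0.036, v=0.585, θ=0.110, ω=-0.959
apply F[5]=+0.920 → step 6: x=0.048, v=0.592, θ=0.091, ω=-0.931
apply F[6]=-0.685 → step 7: x=0.060, v=0.582, θ=0.073, ω=-0.872
apply F[7]=-1.673 → step 8: x=0.071, v=0.560, θ=0.057, ω=-0.796
apply F[8]=-2.247 → step 9: x=0.082, v=0.533, θ=0.041, ω=-0.714
apply F[9]=-2.547 → step 10: x=0.092, v=0.503, θ=0.028, ω=-0.632
apply F[10]=-2.672 → step 11: x=0.102, v=0.471, θ=0.016, ω=-0.552
apply F[11]=-2.686 → step 12: x=0.111, v=0.440, θ=0.006, ω=-0.479
apply F[12]=-2.633 → step 13: x=0.120, v=0.410, θ=-0.003, ω=-0.411
apply F[13]=-2.539 → step 14: x=0.128, v=0.381, θ=-0.011, ω=-0.350
apply F[14]=-2.425 → step 15: x=0.135, v=0.354, θ=-0.017, ω=-0.296
apply F[15]=-2.302 → step 16: x=0.142, v=0.328, θ=-0.022, ω=-0.248
apply F[16]=-2.177 → step 17: x=0.148, v=0.304, θ=-0.027, ω=-0.205
Max |angle| over trajectory = 0.172 rad; bound = 0.114 → exceeded.

Answer: no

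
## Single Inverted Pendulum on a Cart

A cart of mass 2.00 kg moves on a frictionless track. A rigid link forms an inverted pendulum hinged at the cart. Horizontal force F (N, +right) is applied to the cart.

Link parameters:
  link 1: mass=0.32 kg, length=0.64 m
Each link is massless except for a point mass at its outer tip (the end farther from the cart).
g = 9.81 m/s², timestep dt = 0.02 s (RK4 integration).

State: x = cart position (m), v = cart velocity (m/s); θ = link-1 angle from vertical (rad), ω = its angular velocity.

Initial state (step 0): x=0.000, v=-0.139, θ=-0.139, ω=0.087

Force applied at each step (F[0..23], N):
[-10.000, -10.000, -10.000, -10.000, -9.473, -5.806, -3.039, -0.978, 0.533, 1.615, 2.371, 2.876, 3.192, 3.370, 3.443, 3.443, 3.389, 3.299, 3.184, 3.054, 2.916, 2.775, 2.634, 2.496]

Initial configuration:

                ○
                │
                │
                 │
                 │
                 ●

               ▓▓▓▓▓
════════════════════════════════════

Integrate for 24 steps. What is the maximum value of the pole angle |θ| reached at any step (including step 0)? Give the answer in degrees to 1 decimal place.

apply F[0]=-10.000 → step 1: x=-0.004, v=-0.234, θ=-0.136, ω=0.193
apply F[1]=-10.000 → step 2: x=-0.009, v=-0.330, θ=-0.131, ω=0.300
apply F[2]=-10.000 → step 3: x=-0.017, v=-0.426, θ=-0.124, ω=0.409
apply F[3]=-10.000 → step 4: x=-0.026, v=-0.522, θ=-0.115, ω=0.522
apply F[4]=-9.473 → step 5: x=-0.038, v=-0.613, θ=-0.103, ω=0.630
apply F[5]=-5.806 → step 6: x=-0.051, v=-0.668, θ=-0.090, ω=0.686
apply F[6]=-3.039 → step 7: x=-0.064, v=-0.696, θ=-0.076, ω=0.704
apply F[7]=-0.978 → step 8: x=-0.078, v=-0.704, θ=-0.062, ω=0.694
apply F[8]=+0.533 → step 9: x=-0.092, v=-0.697, θ=-0.049, ω=0.666
apply F[9]=+1.615 → step 10: x=-0.106, v=-0.679, θ=-0.036, ω=0.626
apply F[10]=+2.371 → step 11: x=-0.119, v=-0.655, θ=-0.024, ω=0.579
apply F[11]=+2.876 → step 12: x=-0.132, v=-0.625, θ=-0.013, ω=0.527
apply F[12]=+3.192 → step 13: x=-0.144, v=-0.593, θ=-0.003, ω=0.475
apply F[13]=+3.370 → step 14: x=-0.156, v=-0.560, θ=0.006, ω=0.423
apply F[14]=+3.443 → step 15: x=-0.167, v=-0.525, θ=0.014, ω=0.372
apply F[15]=+3.443 → step 16: x=-0.177, v=-0.492, θ=0.021, ω=0.325
apply F[16]=+3.389 → step 17: x=-0.186, v=-0.458, θ=0.027, ω=0.281
apply F[17]=+3.299 → step 18: x=-0.195, v=-0.426, θ=0.032, ω=0.240
apply F[18]=+3.184 → step 19: x=-0.203, v=-0.396, θ=0.037, ω=0.202
apply F[19]=+3.054 → step 20: x=-0.211, v=-0.366, θ=0.040, ω=0.168
apply F[20]=+2.916 → step 21: x=-0.218, v=-0.338, θ=0.044, ω=0.138
apply F[21]=+2.775 → step 22: x=-0.225, v=-0.312, θ=0.046, ω=0.110
apply F[22]=+2.634 → step 23: x=-0.231, v=-0.287, θ=0.048, ω=0.086
apply F[23]=+2.496 → step 24: x=-0.236, v=-0.264, θ=0.049, ω=0.064
Max |angle| over trajectory = 0.139 rad = 8.0°.

Answer: 8.0°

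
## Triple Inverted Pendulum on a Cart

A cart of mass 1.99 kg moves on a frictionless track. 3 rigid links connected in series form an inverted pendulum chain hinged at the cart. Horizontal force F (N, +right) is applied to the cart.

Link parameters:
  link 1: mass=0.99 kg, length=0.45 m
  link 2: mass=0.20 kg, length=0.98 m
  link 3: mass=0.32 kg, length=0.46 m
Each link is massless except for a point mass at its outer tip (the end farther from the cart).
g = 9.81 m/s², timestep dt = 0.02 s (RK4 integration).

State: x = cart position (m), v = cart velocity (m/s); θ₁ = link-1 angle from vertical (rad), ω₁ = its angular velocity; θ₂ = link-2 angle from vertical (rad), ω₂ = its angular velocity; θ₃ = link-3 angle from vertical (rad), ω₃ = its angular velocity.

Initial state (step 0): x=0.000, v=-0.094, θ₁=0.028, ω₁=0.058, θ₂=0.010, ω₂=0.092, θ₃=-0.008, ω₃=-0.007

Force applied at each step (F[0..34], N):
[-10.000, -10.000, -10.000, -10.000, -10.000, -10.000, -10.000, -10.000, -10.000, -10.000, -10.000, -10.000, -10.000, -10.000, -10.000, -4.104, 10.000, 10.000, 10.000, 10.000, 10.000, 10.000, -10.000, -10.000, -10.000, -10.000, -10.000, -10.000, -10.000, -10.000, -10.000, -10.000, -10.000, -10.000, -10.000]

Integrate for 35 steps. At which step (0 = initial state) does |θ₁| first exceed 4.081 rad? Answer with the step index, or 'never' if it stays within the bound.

apply F[0]=-10.000 → step 1: x=-0.003, v=-0.199, θ₁=0.032, ω₁=0.308, θ₂=0.012, ω₂=0.092, θ₃=-0.008, ω₃=-0.028
apply F[1]=-10.000 → step 2: x=-0.008, v=-0.304, θ₁=0.040, ω₁=0.563, θ₂=0.014, ω₂=0.092, θ₃=-0.009, ω₃=-0.051
apply F[2]=-10.000 → step 3: x=-0.015, v=-0.412, θ₁=0.054, ω₁=0.828, θ₂=0.016, ω₂=0.090, θ₃=-0.010, ω₃=-0.076
apply F[3]=-10.000 → step 4: x=-0.024, v=-0.521, θ₁=0.074, ω₁=1.108, θ₂=0.017, ω₂=0.085, θ₃=-0.012, ω₃=-0.104
apply F[4]=-10.000 → step 5: x=-0.036, v=-0.632, θ₁=0.099, ω₁=1.405, θ₂=0.019, ω₂=0.076, θ₃=-0.015, ω₃=-0.135
apply F[5]=-10.000 → step 6: x=-0.050, v=-0.746, θ₁=0.130, ω₁=1.724, θ₂=0.020, ω₂=0.062, θ₃=-0.018, ω₃=-0.166
apply F[6]=-10.000 → step 7: x=-0.066, v=-0.863, θ₁=0.168, ω₁=2.066, θ₂=0.021, ω₂=0.043, θ₃=-0.021, ω₃=-0.199
apply F[7]=-10.000 → step 8: x=-0.084, v=-0.981, θ₁=0.213, ω₁=2.429, θ₂=0.022, ω₂=0.020, θ₃=-0.026, ω₃=-0.229
apply F[8]=-10.000 → step 9: x=-0.105, v=-1.099, θ₁=0.265, ω₁=2.810, θ₂=0.022, ω₂=-0.005, θ₃=-0.030, ω₃=-0.256
apply F[9]=-10.000 → step 10: x=-0.128, v=-1.215, θ₁=0.325, ω₁=3.204, θ₂=0.022, ω₂=-0.028, θ₃=-0.036, ω₃=-0.277
apply F[10]=-10.000 → step 11: x=-0.154, v=-1.325, θ₁=0.393, ω₁=3.600, θ₂=0.021, ω₂=-0.044, θ₃=-0.041, ω₃=-0.289
apply F[11]=-10.000 → step 12: x=-0.181, v=-1.427, θ₁=0.469, ω₁=3.990, θ₂=0.020, ω₂=-0.046, θ₃=-0.047, ω₃=-0.291
apply F[12]=-10.000 → step 13: x=-0.211, v=-1.518, θ₁=0.553, ω₁=4.365, θ₂=0.019, ω₂=-0.029, θ₃=-0.053, ω₃=-0.281
apply F[13]=-10.000 → step 14: x=-0.242, v=-1.594, θ₁=0.644, ω₁=4.719, θ₂=0.019, ω₂=0.014, θ₃=-0.058, ω₃=-0.261
apply F[14]=-10.000 → step 15: x=-0.274, v=-1.653, θ₁=0.741, ω₁=5.051, θ₂=0.020, ω₂=0.088, θ₃=-0.063, ω₃=-0.231
apply F[15]=-4.104 → step 16: x=-0.307, v=-1.650, θ₁=0.845, ω₁=5.311, θ₂=0.023, ω₂=0.168, θ₃=-0.068, ω₃=-0.203
apply F[16]=+10.000 → step 17: x=-0.339, v=-1.530, θ₁=0.953, ω₁=5.465, θ₂=0.026, ω₂=0.205, θ₃=-0.072, ω₃=-0.191
apply F[17]=+10.000 → step 18: x=-0.368, v=-1.399, θ₁=1.064, ω₁=5.654, θ₂=0.031, ω₂=0.261, θ₃=-0.075, ω₃=-0.176
apply F[18]=+10.000 → step 19: x=-0.395, v=-1.257, θ₁=1.179, ω₁=5.879, θ₂=0.037, ω₂=0.339, θ₃=-0.079, ω₃=-0.157
apply F[19]=+10.000 → step 20: x=-0.419, v=-1.101, θ₁=1.299, ω₁=6.146, θ₂=0.045, ω₂=0.446, θ₃=-0.082, ω₃=-0.137
apply F[20]=+10.000 → step 21: x=-0.439, v=-0.927, θ₁=1.425, ω₁=6.461, θ₂=0.055, ω₂=0.589, θ₃=-0.084, ω₃=-0.116
apply F[21]=+10.000 → step 22: x=-0.456, v=-0.733, θ₁=1.558, ω₁=6.835, θ₂=0.069, ω₂=0.775, θ₃=-0.086, ω₃=-0.098
apply F[22]=-10.000 → step 23: x=-0.469, v=-0.648, θ₁=1.699, ω₁=7.263, θ₂=0.088, ω₂=1.152, θ₃=-0.088, ω₃=-0.083
apply F[23]=-10.000 → step 24: x=-0.481, v=-0.536, θ₁=1.849, ω₁=7.746, θ₂=0.115, ω₂=1.596, θ₃=-0.090, ω₃=-0.088
apply F[24]=-10.000 → step 25: x=-0.491, v=-0.395, θ₁=2.009, ω₁=8.299, θ₂=0.152, ω₂=2.123, θ₃=-0.092, ω₃=-0.127
apply F[25]=-10.000 → step 26: x=-0.497, v=-0.225, θ₁=2.181, ω₁=8.932, θ₂=0.201, ω₂=2.751, θ₃=-0.095, ω₃=-0.219
apply F[26]=-10.000 → step 27: x=-0.500, v=-0.031, θ₁=2.367, ω₁=9.642, θ₂=0.263, ω₂=3.505, θ₃=-0.101, ω₃=-0.395
apply F[27]=-10.000 → step 28: x=-0.498, v=0.168, θ₁=2.567, ω₁=10.388, θ₂=0.342, ω₂=4.403, θ₃=-0.112, ω₃=-0.695
apply F[28]=-10.000 → step 29: x=-0.493, v=0.333, θ₁=2.782, ω₁=11.049, θ₂=0.440, ω₂=5.428, θ₃=-0.130, ω₃=-1.134
apply F[29]=-10.000 → step 30: x=-0.486, v=0.398, θ₁=3.007, ω₁=11.408, θ₂=0.559, ω₂=6.479, θ₃=-0.157, ω₃=-1.615
apply F[30]=-10.000 → step 31: x=-0.478, v=0.312, θ₁=3.235, ω₁=11.272, θ₂=0.698, ω₂=7.371, θ₃=-0.193, ω₃=-1.866
apply F[31]=-10.000 → step 32: x=-0.474, v=0.092, θ₁=3.455, ω₁=10.670, θ₂=0.852, ω₂=7.980, θ₃=-0.229, ω₃=-1.588
apply F[32]=-10.000 → step 33: x=-0.475, v=-0.194, θ₁=3.660, ω₁=9.815, θ₂=1.016, ω₂=8.342, θ₃=-0.252, ω₃=-0.675
apply F[33]=-10.000 → step 34: x=-0.482, v=-0.481, θ₁=3.847, ω₁=8.896, θ₂=1.185, ω₂=8.566, θ₃=-0.252, ω₃=0.812
apply F[34]=-10.000 → step 35: x=-0.494, v=-0.736, θ₁=4.016, ω₁=8.002, θ₂=1.358, ω₂=8.719, θ₃=-0.217, ω₃=2.760
max |θ₁| = 4.016 ≤ 4.081 over all 36 states.

Answer: never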